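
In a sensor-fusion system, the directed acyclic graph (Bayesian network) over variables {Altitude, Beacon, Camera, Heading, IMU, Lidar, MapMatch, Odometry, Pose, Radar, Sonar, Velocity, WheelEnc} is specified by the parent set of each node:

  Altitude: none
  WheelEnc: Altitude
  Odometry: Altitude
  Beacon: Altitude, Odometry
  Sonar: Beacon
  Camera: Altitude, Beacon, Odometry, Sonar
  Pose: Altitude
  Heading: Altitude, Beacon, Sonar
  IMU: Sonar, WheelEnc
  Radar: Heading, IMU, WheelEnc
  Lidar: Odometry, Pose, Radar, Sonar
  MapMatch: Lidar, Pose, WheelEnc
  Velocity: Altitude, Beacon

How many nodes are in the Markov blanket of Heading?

A node's Markov blanket = Pa ∪ Ch ∪ (parents of Ch other than the node itself).
Pa(Heading) = {Altitude, Beacon, Sonar}.
Ch(Heading) = {Radar}.
Parents of each child, excluding Heading:
  Radar: IMU, WheelEnc
MB(Heading) = {Altitude, Beacon, IMU, Radar, Sonar, WheelEnc}, which has 6 nodes.

6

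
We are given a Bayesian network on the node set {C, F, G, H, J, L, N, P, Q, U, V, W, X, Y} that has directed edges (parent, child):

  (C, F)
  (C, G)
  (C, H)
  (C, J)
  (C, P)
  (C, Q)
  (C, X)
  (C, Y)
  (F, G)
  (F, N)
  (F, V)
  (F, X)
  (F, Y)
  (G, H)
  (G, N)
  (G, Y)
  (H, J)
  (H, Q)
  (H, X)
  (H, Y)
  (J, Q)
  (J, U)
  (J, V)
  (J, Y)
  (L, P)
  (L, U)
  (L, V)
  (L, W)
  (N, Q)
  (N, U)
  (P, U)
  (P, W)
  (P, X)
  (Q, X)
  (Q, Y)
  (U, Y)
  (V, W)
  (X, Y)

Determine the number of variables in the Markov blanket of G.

G's parents: C, F.
G's children: H, N, Y.
For each child, the remaining parents (spouses of G):
  H also has parent C.
  N also has parent F.
  Y also has parents C, F, H, J, Q, U, X.
MB(G) = {C, F, H, J, N, Q, U, X, Y}, which has 9 nodes.

9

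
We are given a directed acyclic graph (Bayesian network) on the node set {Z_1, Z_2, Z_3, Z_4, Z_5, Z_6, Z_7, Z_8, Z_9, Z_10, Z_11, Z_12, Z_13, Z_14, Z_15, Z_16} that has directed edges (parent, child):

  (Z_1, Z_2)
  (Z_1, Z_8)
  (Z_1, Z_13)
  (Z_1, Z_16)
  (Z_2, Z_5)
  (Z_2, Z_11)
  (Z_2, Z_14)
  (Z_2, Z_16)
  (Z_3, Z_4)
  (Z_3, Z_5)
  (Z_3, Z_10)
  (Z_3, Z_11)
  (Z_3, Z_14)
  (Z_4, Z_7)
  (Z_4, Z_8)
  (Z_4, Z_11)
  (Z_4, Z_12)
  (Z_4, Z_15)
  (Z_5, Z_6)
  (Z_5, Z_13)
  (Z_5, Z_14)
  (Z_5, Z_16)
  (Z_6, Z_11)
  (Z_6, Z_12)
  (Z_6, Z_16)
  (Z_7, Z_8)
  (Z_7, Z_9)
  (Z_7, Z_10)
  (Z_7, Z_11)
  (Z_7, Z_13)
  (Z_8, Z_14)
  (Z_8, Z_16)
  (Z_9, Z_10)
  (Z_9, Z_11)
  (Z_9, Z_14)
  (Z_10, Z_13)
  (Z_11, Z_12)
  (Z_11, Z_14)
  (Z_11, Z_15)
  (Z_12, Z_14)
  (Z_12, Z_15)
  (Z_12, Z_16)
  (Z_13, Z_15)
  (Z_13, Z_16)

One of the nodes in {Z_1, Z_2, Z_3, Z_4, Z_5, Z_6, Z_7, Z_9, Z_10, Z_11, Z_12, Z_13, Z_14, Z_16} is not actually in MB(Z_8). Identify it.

Ch(Z_8) = {Z_14, Z_16}.
Parents of Z_8: Z_1, Z_4, Z_7.
Parents of each child, excluding Z_8:
  Z_14: Z_2, Z_3, Z_5, Z_9, Z_11, Z_12
  Z_16: Z_1, Z_2, Z_5, Z_6, Z_12, Z_13
MB(Z_8) = {Z_1, Z_2, Z_3, Z_4, Z_5, Z_6, Z_7, Z_9, Z_11, Z_12, Z_13, Z_14, Z_16}.
Z_10 is neither a parent, child, nor co-parent of Z_8, so it does not belong.

Z_10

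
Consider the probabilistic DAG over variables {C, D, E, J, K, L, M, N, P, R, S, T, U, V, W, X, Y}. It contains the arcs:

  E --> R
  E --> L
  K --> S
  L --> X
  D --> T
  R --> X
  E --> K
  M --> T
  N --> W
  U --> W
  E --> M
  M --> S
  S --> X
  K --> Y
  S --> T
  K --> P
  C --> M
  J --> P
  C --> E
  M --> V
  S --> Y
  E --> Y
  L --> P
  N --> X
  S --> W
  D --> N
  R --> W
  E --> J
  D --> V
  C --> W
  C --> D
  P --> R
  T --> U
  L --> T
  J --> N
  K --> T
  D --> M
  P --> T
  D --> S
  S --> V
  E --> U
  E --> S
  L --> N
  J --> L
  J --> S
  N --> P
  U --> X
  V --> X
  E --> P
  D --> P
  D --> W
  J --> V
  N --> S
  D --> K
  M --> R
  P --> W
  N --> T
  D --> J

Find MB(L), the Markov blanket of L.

{D, E, J, K, M, N, P, R, S, T, U, V, X}

Recall MB(v) = parents ∪ children ∪ spouses, where spouses are the other parents of v's children.
L has children N, P, T, X.
L has parents E, J.
Co-parents of L (other parents of its children):
  parents(N) \ {L} = {D, J}.
  P's other parents are D, E, J, K, N.
  parents(T) \ {L} = {D, K, M, N, P, S}.
  X's other parents are N, R, S, U, V.
MB(L) = {D, E, J, K, M, N, P, R, S, T, U, V, X}.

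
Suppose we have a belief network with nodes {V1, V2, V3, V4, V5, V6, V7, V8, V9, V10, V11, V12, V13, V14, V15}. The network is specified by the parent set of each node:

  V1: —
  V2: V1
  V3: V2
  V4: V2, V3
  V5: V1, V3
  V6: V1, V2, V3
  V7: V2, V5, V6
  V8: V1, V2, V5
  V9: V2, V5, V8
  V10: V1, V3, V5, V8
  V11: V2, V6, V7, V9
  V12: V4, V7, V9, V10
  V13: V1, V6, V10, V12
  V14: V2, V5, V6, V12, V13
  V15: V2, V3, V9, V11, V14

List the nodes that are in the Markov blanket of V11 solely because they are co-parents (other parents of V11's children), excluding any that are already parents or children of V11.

Children of V11: V15.
  V15: V2, V3, V9, V14
Excluding nodes already adjacent to V11 (V2, V6, V7, V9, V15), the co-parent-only contribution is {V3, V14}.

{V3, V14}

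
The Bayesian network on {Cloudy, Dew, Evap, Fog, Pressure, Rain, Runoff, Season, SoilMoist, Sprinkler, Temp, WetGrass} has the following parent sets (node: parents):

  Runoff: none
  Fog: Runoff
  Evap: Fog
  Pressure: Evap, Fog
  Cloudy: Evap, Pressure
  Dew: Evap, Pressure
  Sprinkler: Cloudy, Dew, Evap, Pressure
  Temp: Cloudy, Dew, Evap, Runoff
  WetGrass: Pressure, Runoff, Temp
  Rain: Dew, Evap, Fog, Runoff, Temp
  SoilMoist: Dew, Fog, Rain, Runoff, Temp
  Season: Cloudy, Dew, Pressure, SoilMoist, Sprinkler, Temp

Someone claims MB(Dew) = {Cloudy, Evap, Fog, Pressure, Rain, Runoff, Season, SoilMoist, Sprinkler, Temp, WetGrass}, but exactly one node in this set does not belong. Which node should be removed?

WetGrass

A node's Markov blanket = Pa ∪ Ch ∪ (parents of Ch other than the node itself).
Ch(Dew) = {Rain, Season, SoilMoist, Sprinkler, Temp}.
Dew's parents: Evap, Pressure.
Parents of each child, excluding Dew:
  Sprinkler: Cloudy, Evap, Pressure
  Temp: Cloudy, Evap, Runoff
  Rain: Evap, Fog, Runoff, Temp
  SoilMoist: Fog, Rain, Runoff, Temp
  Season: Cloudy, Pressure, SoilMoist, Sprinkler, Temp
MB(Dew) = {Cloudy, Evap, Fog, Pressure, Rain, Runoff, Season, SoilMoist, Sprinkler, Temp}.
WetGrass is neither a parent, child, nor co-parent of Dew, so it does not belong.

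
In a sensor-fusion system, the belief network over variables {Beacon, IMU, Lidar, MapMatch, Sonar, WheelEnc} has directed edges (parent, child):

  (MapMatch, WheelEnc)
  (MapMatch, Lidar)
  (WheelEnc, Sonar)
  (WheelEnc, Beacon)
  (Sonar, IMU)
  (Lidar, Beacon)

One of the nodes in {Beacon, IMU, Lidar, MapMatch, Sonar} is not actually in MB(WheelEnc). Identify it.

IMU

Parents of WheelEnc: MapMatch.
WheelEnc's children: Beacon, Sonar.
For each child, the remaining parents (spouses of WheelEnc):
  Sonar: —
  Beacon: Lidar
MB(WheelEnc) = {Beacon, Lidar, MapMatch, Sonar}.
IMU is neither a parent, child, nor co-parent of WheelEnc, so it does not belong.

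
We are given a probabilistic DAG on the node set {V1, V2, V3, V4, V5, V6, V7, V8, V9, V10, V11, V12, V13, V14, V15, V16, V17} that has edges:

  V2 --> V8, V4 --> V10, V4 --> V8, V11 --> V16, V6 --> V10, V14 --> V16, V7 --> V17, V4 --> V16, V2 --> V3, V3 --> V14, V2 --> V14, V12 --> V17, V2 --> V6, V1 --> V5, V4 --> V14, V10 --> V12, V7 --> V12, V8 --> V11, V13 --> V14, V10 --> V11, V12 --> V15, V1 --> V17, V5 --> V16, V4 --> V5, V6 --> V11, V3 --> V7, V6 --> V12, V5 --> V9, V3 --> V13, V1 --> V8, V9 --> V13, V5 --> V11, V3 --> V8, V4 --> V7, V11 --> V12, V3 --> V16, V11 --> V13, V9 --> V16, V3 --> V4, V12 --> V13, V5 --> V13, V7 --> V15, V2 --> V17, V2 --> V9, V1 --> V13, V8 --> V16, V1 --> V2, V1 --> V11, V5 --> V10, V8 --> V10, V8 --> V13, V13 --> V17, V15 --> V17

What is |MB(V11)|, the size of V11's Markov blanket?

13

By definition, MB(V11) is built from V11's parents, V11's children, and the co-parents of V11.
V11 has children V12, V13, V16.
V11's parents: V1, V5, V6, V8, V10.
For each child, the remaining parents (spouses of V11):
  V12 also has parents V6, V7, V10.
  parents(V13) \ {V11} = {V1, V3, V5, V8, V9, V12}.
  V16 also has parents V3, V4, V5, V8, V9, V14.
MB(V11) = {V1, V3, V4, V5, V6, V7, V8, V9, V10, V12, V13, V14, V16}, which has 13 nodes.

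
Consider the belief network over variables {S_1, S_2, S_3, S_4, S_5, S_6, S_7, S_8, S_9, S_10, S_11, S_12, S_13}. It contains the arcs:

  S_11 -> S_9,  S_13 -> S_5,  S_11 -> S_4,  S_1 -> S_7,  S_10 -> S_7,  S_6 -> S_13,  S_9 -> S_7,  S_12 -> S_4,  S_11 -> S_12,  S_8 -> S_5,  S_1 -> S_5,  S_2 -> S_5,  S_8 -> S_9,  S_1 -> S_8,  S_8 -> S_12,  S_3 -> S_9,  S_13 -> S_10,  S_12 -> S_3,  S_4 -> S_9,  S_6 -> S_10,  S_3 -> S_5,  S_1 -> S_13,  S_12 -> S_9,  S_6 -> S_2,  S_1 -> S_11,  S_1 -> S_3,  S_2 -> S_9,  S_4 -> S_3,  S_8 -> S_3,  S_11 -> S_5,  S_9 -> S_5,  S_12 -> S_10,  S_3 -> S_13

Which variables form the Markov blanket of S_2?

{S_1, S_3, S_4, S_5, S_6, S_8, S_9, S_11, S_12, S_13}

By definition, MB(S_2) is built from S_2's parents, S_2's children, and the co-parents of S_2.
S_2's parents: S_6.
Children of S_2: S_5, S_9.
Parents of each child, excluding S_2:
  parents(S_9) \ {S_2} = {S_3, S_4, S_8, S_11, S_12}.
  S_5's other parents are S_1, S_3, S_8, S_9, S_11, S_13.
MB(S_2) = {S_1, S_3, S_4, S_5, S_6, S_8, S_9, S_11, S_12, S_13}.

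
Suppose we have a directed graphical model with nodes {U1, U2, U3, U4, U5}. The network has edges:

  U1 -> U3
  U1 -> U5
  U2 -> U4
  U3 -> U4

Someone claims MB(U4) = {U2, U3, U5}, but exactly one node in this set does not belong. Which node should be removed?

U4's parents: U2, U3.
U4's children: none.
U4 has no children, so there are no co-parents.
MB(U4) = {U2, U3}.
U5 is neither a parent, child, nor co-parent of U4, so it does not belong.

U5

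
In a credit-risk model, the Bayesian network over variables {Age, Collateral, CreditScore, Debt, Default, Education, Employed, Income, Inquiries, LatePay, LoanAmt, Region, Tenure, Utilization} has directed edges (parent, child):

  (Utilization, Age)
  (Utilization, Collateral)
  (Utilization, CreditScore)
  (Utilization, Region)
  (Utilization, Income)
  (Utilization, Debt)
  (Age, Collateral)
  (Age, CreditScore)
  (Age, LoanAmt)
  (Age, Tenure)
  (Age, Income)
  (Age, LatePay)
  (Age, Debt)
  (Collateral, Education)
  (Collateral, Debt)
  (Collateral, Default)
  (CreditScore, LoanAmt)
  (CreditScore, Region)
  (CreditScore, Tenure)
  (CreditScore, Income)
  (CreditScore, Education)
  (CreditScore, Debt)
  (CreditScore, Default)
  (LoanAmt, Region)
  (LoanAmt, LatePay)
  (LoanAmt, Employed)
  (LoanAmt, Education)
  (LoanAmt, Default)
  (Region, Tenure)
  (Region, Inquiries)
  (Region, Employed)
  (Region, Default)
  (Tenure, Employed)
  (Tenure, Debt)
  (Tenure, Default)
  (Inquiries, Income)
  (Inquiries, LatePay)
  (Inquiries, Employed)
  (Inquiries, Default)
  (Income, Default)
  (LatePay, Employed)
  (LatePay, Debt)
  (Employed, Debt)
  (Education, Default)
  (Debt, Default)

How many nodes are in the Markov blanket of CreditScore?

The Markov blanket of a node is its parents, its children, and the other parents of its children.
CreditScore has parents Age, Utilization.
Ch(CreditScore) = {Debt, Default, Education, Income, LoanAmt, Region, Tenure}.
Co-parents of CreditScore (other parents of its children):
  LoanAmt also has parent Age.
  Region also has parents LoanAmt, Utilization.
  Tenure also has parents Age, Region.
  parents(Income) \ {CreditScore} = {Age, Inquiries, Utilization}.
  Education also has parents Collateral, LoanAmt.
  parents(Debt) \ {CreditScore} = {Age, Collateral, Employed, LatePay, Tenure, Utilization}.
  parents(Default) \ {CreditScore} = {Collateral, Debt, Education, Income, Inquiries, LoanAmt, Region, Tenure}.
MB(CreditScore) = {Age, Collateral, Debt, Default, Education, Employed, Income, Inquiries, LatePay, LoanAmt, Region, Tenure, Utilization}, which has 13 nodes.

13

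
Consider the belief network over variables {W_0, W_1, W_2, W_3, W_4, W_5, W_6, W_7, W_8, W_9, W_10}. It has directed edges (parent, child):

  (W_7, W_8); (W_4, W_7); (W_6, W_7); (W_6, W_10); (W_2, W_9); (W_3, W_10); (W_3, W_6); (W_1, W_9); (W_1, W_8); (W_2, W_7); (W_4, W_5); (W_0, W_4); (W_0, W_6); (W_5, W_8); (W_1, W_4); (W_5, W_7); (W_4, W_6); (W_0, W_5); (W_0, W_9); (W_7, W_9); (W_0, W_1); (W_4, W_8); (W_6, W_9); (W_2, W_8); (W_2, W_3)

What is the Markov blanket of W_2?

{W_0, W_1, W_3, W_4, W_5, W_6, W_7, W_8, W_9}

The Markov blanket of a node is its parents, its children, and the other parents of its children.
W_2's parents: none.
W_2's children: W_3, W_7, W_8, W_9.
Co-parents of W_2 (other parents of its children):
  W_3 has no other parent.
  parents(W_7) \ {W_2} = {W_4, W_5, W_6}.
  W_8 also has parents W_1, W_4, W_5, W_7.
  W_9's other parents are W_0, W_1, W_6, W_7.
So the Markov blanket of W_2 is {W_0, W_1, W_3, W_4, W_5, W_6, W_7, W_8, W_9}.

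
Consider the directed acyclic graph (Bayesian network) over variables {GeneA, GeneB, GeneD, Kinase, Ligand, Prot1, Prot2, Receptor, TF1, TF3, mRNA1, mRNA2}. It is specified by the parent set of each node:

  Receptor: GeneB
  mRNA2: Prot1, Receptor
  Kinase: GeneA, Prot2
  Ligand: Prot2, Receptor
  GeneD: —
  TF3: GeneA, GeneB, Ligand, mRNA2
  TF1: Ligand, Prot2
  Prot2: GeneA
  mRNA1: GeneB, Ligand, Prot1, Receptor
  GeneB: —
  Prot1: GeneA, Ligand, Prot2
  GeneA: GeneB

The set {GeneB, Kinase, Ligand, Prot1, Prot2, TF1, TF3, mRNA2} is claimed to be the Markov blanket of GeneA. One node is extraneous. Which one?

Pa(GeneA) = {GeneB}.
Ch(GeneA) = {Kinase, Prot1, Prot2, TF3}.
Co-parents of GeneA (other parents of its children):
  Prot2: —
  Prot1: Ligand, Prot2
  Kinase: Prot2
  TF3: GeneB, Ligand, mRNA2
MB(GeneA) = {GeneB, Kinase, Ligand, Prot1, Prot2, TF3, mRNA2}.
TF1 is neither a parent, child, nor co-parent of GeneA, so it does not belong.

TF1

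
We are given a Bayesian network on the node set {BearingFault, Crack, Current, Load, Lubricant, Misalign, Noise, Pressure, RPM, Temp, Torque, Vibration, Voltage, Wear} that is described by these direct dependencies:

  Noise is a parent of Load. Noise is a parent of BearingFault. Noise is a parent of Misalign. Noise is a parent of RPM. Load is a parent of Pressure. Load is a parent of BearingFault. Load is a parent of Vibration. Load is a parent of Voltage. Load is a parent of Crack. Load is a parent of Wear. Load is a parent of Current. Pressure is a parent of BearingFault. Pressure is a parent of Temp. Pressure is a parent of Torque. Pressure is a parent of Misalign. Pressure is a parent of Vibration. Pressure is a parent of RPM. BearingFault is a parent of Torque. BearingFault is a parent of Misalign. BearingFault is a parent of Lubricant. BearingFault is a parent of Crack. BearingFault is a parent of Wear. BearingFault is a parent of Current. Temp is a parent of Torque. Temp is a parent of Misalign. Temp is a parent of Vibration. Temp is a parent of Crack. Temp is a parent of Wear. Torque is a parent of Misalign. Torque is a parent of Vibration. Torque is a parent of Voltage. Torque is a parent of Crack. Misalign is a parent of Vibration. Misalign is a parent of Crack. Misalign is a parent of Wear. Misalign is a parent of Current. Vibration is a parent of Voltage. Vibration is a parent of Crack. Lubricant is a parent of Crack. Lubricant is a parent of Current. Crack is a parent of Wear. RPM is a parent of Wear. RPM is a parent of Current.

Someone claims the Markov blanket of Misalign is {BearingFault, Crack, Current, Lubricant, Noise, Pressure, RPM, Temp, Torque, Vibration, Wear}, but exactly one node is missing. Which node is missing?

Misalign has children Crack, Current, Vibration, Wear.
Parents of Misalign: BearingFault, Noise, Pressure, Temp, Torque.
For each child, the remaining parents (spouses of Misalign):
  Vibration: Load, Pressure, Temp, Torque
  Crack: BearingFault, Load, Lubricant, Temp, Torque, Vibration
  Wear: BearingFault, Crack, Load, RPM, Temp
  Current: BearingFault, Load, Lubricant, RPM
MB(Misalign) = {BearingFault, Crack, Current, Load, Lubricant, Noise, Pressure, RPM, Temp, Torque, Vibration, Wear}.
Comparing with the claimed set, Load is missing.

Load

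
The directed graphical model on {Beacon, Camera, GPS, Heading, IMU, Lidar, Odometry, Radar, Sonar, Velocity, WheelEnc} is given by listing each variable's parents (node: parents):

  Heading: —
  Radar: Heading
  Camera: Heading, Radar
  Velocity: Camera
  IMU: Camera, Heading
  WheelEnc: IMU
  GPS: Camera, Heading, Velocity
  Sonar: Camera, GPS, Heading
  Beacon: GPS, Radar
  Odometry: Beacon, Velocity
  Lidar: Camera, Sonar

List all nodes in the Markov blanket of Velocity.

{Beacon, Camera, GPS, Heading, Odometry}

Parents of Velocity: Camera.
Velocity has children GPS, Odometry.
For each child, the remaining parents (spouses of Velocity):
  GPS's other parents are Camera, Heading.
  parents(Odometry) \ {Velocity} = {Beacon}.
MB(Velocity) = {Beacon, Camera, GPS, Heading, Odometry}.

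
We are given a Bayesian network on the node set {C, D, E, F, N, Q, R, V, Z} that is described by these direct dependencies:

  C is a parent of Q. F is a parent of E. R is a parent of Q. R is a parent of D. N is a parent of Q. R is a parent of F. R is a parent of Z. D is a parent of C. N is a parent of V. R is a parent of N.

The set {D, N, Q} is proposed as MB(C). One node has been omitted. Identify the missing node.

Ch(C) = {Q}.
C has parent D.
Parents of each child, excluding C:
  Q's other parents are N, R.
MB(C) = {D, N, Q, R}.
Comparing with the claimed set, R is missing.

R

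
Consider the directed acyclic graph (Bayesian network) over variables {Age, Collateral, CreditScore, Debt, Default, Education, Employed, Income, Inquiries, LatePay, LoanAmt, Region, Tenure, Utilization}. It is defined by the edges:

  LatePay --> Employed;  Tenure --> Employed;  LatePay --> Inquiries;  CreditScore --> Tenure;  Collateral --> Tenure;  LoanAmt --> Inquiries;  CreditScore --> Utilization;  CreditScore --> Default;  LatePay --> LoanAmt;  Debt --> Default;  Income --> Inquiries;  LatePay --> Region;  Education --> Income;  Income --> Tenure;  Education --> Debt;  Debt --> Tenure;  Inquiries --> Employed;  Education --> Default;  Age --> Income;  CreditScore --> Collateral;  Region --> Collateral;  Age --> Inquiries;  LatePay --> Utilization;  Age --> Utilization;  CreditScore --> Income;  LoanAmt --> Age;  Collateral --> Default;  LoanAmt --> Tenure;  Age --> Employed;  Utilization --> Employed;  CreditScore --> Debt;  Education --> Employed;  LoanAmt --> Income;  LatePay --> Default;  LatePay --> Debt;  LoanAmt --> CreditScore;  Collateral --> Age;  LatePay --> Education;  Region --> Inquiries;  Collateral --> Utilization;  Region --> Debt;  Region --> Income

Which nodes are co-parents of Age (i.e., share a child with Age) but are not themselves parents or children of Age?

Children of Age: Employed, Income, Inquiries, Utilization.
  Income: CreditScore, Education, LoanAmt, Region
  Utilization: Collateral, CreditScore, LatePay
  Inquiries: Income, LatePay, LoanAmt, Region
  Employed: Education, Inquiries, LatePay, Tenure, Utilization
Excluding nodes already adjacent to Age (Collateral, Employed, Income, Inquiries, LoanAmt, Utilization), the co-parent-only contribution is {CreditScore, Education, LatePay, Region, Tenure}.

{CreditScore, Education, LatePay, Region, Tenure}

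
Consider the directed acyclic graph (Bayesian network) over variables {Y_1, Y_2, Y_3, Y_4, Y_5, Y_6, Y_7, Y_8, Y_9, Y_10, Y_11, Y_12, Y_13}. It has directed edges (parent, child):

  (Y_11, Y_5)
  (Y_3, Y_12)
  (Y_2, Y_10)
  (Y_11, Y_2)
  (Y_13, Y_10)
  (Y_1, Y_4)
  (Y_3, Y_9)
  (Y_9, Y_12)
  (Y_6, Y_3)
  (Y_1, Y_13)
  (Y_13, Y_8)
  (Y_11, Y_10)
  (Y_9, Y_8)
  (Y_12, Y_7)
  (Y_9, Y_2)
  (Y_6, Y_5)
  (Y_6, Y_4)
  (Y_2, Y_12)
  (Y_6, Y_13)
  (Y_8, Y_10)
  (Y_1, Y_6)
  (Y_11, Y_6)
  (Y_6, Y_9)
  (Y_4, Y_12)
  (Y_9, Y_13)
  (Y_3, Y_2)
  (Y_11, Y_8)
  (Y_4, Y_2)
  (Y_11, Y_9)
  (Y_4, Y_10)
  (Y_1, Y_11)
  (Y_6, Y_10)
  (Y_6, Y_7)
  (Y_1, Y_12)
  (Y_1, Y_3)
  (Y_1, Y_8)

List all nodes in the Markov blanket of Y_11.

{Y_1, Y_2, Y_3, Y_4, Y_5, Y_6, Y_8, Y_9, Y_10, Y_13}

A node's Markov blanket = Pa ∪ Ch ∪ (parents of Ch other than the node itself).
Y_11 has children Y_2, Y_5, Y_6, Y_8, Y_9, Y_10.
Y_11's parents: Y_1.
Parents of each child, excluding Y_11:
  Y_6 also has parent Y_1.
  Y_5 also has parent Y_6.
  Y_9's other parents are Y_3, Y_6.
  Y_8 also has parents Y_1, Y_9, Y_13.
  Y_2 also has parents Y_3, Y_4, Y_9.
  Y_10 also has parents Y_2, Y_4, Y_6, Y_8, Y_13.
Union: {Y_1} ∪ {Y_2, Y_5, Y_6, Y_8, Y_9, Y_10} ∪ {Y_1, Y_2, Y_3, Y_4, Y_6, Y_8, Y_9, Y_13} = {Y_1, Y_2, Y_3, Y_4, Y_5, Y_6, Y_8, Y_9, Y_10, Y_13}.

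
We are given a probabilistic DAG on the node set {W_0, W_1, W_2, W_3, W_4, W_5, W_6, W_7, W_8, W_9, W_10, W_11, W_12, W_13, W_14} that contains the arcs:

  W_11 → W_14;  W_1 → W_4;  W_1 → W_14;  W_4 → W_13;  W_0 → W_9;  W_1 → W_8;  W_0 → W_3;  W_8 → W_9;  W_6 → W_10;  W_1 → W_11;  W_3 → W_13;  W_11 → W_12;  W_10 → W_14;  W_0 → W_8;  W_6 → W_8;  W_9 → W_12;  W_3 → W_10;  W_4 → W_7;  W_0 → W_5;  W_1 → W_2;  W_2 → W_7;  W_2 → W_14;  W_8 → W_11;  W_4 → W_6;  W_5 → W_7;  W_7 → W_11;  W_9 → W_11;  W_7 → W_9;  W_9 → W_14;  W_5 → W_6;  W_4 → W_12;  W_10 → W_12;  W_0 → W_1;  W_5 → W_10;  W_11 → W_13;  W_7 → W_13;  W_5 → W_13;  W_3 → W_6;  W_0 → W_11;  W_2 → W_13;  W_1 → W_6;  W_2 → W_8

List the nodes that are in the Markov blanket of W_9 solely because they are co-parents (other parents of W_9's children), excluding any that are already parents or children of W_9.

{W_1, W_2, W_4, W_10}

Children of W_9: W_11, W_12, W_14.
  W_11: W_0, W_1, W_7, W_8
  W_12: W_4, W_10, W_11
  W_14: W_1, W_2, W_10, W_11
Excluding nodes already adjacent to W_9 (W_0, W_7, W_8, W_11, W_12, W_14), the co-parent-only contribution is {W_1, W_2, W_4, W_10}.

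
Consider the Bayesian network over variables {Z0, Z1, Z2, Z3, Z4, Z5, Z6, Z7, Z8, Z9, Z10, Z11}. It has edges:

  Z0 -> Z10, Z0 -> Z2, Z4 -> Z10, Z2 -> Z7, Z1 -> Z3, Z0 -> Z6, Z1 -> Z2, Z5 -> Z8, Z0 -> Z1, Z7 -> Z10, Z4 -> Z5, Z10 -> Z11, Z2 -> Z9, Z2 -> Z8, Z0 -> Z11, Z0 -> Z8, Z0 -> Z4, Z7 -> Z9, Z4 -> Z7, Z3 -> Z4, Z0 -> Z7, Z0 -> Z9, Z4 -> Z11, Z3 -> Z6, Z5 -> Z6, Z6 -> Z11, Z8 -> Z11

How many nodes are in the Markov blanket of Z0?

11

Z0 has no parents.
Z0 has children Z1, Z2, Z4, Z6, Z7, Z8, Z9, Z10, Z11.
Other parents of Z0's children:
  Z1 has no other parent.
  Z2's other parent is Z1.
  Z4's other parent is Z3.
  parents(Z6) \ {Z0} = {Z3, Z5}.
  Z7 also has parents Z2, Z4.
  Z8 also has parents Z2, Z5.
  parents(Z9) \ {Z0} = {Z2, Z7}.
  Z10's other parents are Z4, Z7.
  Z11's other parents are Z4, Z6, Z8, Z10.
MB(Z0) = {Z1, Z2, Z3, Z4, Z5, Z6, Z7, Z8, Z9, Z10, Z11}, which has 11 nodes.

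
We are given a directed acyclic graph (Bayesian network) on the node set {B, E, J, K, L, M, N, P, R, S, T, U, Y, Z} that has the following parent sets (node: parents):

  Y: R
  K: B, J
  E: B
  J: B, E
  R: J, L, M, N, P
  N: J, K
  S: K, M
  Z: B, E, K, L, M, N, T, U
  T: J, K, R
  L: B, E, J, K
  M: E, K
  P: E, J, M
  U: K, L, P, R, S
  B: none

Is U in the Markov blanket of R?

Yes

U is a child of R.
So U ∈ MB(R).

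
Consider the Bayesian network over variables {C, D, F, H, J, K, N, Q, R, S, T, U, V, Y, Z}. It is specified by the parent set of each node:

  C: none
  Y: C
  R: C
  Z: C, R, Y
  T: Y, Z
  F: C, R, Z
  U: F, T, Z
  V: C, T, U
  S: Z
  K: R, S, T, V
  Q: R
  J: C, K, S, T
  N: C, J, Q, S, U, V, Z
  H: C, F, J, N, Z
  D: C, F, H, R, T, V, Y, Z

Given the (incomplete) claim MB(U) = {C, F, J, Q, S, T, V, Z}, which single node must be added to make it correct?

N

Parents of U: F, T, Z.
U's children: N, V.
Parents of each child, excluding U:
  V also has parents C, T.
  N's other parents are C, J, Q, S, V, Z.
MB(U) = {C, F, J, N, Q, S, T, V, Z}.
Comparing with the claimed set, N is missing.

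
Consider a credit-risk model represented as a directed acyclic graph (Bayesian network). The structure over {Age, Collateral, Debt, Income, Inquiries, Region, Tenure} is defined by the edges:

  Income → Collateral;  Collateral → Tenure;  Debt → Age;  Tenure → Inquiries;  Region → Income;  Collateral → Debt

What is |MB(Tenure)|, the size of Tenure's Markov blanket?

2

Recall MB(v) = parents ∪ children ∪ spouses, where spouses are the other parents of v's children.
Tenure has parent Collateral.
Children of Tenure: Inquiries.
Parents of each child, excluding Tenure:
  Inquiries: —
MB(Tenure) = {Collateral, Inquiries}, which has 2 nodes.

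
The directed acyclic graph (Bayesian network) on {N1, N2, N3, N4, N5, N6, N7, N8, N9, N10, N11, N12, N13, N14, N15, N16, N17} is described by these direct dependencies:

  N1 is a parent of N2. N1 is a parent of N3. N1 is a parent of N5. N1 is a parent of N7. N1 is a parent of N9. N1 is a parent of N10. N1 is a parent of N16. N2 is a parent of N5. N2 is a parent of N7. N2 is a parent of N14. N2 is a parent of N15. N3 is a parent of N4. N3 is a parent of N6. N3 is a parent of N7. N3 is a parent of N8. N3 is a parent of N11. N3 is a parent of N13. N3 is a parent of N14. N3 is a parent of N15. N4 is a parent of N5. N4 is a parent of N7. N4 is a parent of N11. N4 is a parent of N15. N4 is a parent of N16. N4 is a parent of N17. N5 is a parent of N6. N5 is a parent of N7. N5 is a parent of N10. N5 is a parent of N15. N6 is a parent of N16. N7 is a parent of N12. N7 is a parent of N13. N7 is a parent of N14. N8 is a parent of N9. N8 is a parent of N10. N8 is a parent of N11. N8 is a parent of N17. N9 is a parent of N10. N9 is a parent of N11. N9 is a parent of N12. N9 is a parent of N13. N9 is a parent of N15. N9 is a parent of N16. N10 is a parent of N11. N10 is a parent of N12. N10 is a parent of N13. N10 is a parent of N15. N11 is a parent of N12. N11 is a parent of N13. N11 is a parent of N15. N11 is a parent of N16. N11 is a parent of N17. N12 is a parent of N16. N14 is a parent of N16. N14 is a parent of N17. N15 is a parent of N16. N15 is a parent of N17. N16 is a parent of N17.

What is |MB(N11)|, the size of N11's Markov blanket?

16

By definition, MB(N11) is built from N11's parents, N11's children, and the co-parents of N11.
N11's parents: N3, N4, N8, N9, N10.
Ch(N11) = {N12, N13, N15, N16, N17}.
Parents of each child, excluding N11:
  parents(N12) \ {N11} = {N7, N9, N10}.
  parents(N13) \ {N11} = {N3, N7, N9, N10}.
  N15 also has parents N2, N3, N4, N5, N9, N10.
  N16 also has parents N1, N4, N6, N9, N12, N14, N15.
  N17 also has parents N4, N8, N14, N15, N16.
MB(N11) = {N1, N2, N3, N4, N5, N6, N7, N8, N9, N10, N12, N13, N14, N15, N16, N17}, which has 16 nodes.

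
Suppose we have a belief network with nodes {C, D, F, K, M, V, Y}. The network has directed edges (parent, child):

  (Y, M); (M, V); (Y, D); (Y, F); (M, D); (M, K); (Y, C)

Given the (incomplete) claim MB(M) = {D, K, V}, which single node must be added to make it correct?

A node's Markov blanket = Pa ∪ Ch ∪ (parents of Ch other than the node itself).
Parents of M: Y.
M's children: D, K, V.
Co-parents of M (other parents of its children):
  K: no additional parents.
  parents(D) \ {M} = {Y}.
  V: no additional parents.
MB(M) = {D, K, V, Y}.
Comparing with the claimed set, Y is missing.

Y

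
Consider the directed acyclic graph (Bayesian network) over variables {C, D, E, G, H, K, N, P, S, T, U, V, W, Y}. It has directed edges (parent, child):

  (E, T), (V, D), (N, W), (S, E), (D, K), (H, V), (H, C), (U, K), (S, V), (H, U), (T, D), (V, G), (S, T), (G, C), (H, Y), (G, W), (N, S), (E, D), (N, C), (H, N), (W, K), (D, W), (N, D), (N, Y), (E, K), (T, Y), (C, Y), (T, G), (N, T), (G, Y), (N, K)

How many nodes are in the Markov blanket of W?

6

A node's Markov blanket = Pa ∪ Ch ∪ (parents of Ch other than the node itself).
Parents of W: D, G, N.
W's children: K.
For each child, the remaining parents (spouses of W):
  K: D, E, N, U
MB(W) = {D, E, G, K, N, U}, which has 6 nodes.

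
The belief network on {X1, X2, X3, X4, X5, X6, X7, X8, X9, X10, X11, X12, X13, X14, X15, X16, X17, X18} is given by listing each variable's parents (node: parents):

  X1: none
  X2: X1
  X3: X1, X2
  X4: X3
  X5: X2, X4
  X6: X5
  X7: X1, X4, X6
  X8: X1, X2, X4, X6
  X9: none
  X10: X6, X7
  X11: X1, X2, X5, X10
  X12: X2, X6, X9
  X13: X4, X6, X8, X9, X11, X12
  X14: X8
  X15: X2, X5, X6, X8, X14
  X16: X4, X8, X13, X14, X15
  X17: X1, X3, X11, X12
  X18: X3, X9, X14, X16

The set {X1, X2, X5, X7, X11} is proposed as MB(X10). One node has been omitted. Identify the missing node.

X6

By definition, MB(X10) is built from X10's parents, X10's children, and the co-parents of X10.
X10's parents: X6, X7.
X10's children: X11.
Parents of each child, excluding X10:
  X11's other parents are X1, X2, X5.
MB(X10) = {X1, X2, X5, X6, X7, X11}.
Comparing with the claimed set, X6 is missing.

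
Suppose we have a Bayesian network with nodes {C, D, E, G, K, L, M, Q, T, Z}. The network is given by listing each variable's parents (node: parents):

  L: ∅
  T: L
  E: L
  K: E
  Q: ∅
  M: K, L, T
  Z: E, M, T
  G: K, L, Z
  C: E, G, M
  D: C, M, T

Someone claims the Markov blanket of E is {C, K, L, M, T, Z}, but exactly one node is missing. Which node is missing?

G

Ch(E) = {C, K, Z}.
Pa(E) = {L}.
Parents of each child, excluding E:
  K has no other parent.
  Z also has parents M, T.
  C also has parents G, M.
MB(E) = {C, G, K, L, M, T, Z}.
Comparing with the claimed set, G is missing.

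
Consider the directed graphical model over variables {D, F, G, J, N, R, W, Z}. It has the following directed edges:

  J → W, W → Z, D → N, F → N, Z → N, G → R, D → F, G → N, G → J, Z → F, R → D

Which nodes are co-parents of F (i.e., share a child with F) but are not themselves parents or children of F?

{G}

Children of F: N.
  N's other parents are D, G, Z.
Excluding nodes already adjacent to F (D, N, Z), the co-parent-only contribution is {G}.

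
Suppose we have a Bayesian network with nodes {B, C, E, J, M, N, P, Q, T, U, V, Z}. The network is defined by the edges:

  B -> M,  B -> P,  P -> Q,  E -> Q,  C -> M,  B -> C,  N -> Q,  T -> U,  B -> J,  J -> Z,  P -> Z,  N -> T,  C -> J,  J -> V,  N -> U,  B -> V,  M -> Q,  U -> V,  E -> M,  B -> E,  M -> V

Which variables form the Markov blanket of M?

M has children Q, V.
M's parents: B, C, E.
For each child, the remaining parents (spouses of M):
  parents(Q) \ {M} = {E, N, P}.
  V also has parents B, J, U.
Union: {B, C, E} ∪ {Q, V} ∪ {B, E, J, N, P, U} = {B, C, E, J, N, P, Q, U, V}.

{B, C, E, J, N, P, Q, U, V}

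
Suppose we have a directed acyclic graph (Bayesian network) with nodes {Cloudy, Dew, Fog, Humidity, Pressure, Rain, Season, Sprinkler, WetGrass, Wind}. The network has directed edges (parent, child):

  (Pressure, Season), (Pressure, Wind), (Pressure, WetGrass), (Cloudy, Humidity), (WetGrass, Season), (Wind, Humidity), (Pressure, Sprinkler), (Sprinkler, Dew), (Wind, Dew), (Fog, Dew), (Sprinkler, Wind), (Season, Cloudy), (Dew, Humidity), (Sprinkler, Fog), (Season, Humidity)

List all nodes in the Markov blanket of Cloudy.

Recall MB(v) = parents ∪ children ∪ spouses, where spouses are the other parents of v's children.
Children of Cloudy: Humidity.
Cloudy's parents: Season.
Co-parents of Cloudy (other parents of its children):
  Humidity's other parents are Dew, Season, Wind.
Taking the union gives {Dew, Humidity, Season, Wind}.

{Dew, Humidity, Season, Wind}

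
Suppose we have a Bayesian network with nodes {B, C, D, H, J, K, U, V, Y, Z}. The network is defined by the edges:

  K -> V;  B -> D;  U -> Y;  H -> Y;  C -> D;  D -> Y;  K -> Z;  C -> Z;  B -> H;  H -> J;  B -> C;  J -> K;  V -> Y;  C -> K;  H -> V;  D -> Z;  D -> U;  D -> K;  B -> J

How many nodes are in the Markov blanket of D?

9

By definition, MB(D) is built from D's parents, D's children, and the co-parents of D.
D's parents: B, C.
D has children K, U, Y, Z.
Co-parents of D (other parents of its children):
  K: C, J
  U: —
  Y: H, U, V
  Z: C, K
MB(D) = {B, C, H, J, K, U, V, Y, Z}, which has 9 nodes.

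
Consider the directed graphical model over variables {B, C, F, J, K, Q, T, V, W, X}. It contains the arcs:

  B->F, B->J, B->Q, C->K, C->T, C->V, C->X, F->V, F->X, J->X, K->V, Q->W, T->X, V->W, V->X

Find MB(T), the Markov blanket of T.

{C, F, J, V, X}

A node's Markov blanket = Pa ∪ Ch ∪ (parents of Ch other than the node itself).
Ch(T) = {X}.
T has parent C.
Co-parents of T (other parents of its children):
  parents(X) \ {T} = {C, F, J, V}.
Taking the union gives {C, F, J, V, X}.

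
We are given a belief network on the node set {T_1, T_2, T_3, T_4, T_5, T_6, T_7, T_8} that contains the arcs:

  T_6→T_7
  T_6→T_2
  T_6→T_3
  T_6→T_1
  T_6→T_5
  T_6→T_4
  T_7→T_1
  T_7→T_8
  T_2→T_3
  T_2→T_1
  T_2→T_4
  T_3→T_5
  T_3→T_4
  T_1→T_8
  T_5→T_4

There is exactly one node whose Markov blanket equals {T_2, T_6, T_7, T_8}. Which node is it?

The target node must have every member of {T_2, T_6, T_7, T_8} as a parent, child, or co-parent, and no others.
Parents of T_1: T_2, T_6, T_7; children: T_8; co-parents: T_7.
These exactly cover the given set, so the node is T_1.

T_1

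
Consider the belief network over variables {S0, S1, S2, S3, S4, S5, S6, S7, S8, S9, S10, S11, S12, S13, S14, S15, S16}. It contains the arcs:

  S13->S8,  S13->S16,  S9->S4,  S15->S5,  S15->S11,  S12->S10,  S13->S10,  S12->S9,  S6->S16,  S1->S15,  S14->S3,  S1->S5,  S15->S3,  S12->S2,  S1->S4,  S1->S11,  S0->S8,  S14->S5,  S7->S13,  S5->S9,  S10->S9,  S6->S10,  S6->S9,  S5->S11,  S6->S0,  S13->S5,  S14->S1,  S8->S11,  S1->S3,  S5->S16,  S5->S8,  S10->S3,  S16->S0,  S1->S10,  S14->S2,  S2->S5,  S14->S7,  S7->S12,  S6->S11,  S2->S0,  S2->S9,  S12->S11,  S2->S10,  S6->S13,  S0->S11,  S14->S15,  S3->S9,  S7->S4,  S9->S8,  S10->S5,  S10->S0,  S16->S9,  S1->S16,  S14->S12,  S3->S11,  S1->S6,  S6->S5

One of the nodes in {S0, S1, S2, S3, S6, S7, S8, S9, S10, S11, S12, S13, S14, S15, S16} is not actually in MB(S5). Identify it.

By definition, MB(S5) is built from S5's parents, S5's children, and the co-parents of S5.
Children of S5: S8, S9, S11, S16.
Parents of S5: S1, S2, S6, S10, S13, S14, S15.
For each child, the remaining parents (spouses of S5):
  S16 also has parents S1, S6, S13.
  S9 also has parents S2, S3, S6, S10, S12, S16.
  S8's other parents are S0, S9, S13.
  parents(S11) \ {S5} = {S0, S1, S3, S6, S8, S12, S15}.
MB(S5) = {S0, S1, S2, S3, S6, S8, S9, S10, S11, S12, S13, S14, S15, S16}.
S7 is neither a parent, child, nor co-parent of S5, so it does not belong.

S7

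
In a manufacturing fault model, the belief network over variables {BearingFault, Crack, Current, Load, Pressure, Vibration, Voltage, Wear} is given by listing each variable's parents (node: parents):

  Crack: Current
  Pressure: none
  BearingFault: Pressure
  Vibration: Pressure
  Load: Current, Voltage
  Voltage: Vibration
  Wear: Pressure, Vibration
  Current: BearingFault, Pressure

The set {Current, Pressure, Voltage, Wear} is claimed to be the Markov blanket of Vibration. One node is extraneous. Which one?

Parents of Vibration: Pressure.
Children of Vibration: Voltage, Wear.
Co-parents of Vibration (other parents of its children):
  Wear also has parent Pressure.
  Voltage has no other parent.
MB(Vibration) = {Pressure, Voltage, Wear}.
Current is neither a parent, child, nor co-parent of Vibration, so it does not belong.

Current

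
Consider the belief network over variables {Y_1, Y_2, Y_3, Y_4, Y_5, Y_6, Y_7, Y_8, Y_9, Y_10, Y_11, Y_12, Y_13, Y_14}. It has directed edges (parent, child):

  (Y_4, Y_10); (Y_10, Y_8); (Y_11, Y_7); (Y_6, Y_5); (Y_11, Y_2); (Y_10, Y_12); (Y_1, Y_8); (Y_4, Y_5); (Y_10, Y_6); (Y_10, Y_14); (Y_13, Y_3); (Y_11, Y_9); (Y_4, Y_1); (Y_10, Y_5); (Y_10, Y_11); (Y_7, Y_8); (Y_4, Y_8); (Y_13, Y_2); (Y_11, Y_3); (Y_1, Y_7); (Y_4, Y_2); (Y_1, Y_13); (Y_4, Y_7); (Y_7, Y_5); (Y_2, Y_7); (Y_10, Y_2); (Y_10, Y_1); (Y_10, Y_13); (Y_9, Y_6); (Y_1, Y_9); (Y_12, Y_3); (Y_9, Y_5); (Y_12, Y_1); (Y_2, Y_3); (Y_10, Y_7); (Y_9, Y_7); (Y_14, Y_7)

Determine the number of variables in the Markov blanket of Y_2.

A node's Markov blanket = Pa ∪ Ch ∪ (parents of Ch other than the node itself).
Ch(Y_2) = {Y_3, Y_7}.
Parents of Y_2: Y_4, Y_10, Y_11, Y_13.
Parents of each child, excluding Y_2:
  parents(Y_3) \ {Y_2} = {Y_11, Y_12, Y_13}.
  Y_7's other parents are Y_1, Y_4, Y_9, Y_10, Y_11, Y_14.
MB(Y_2) = {Y_1, Y_3, Y_4, Y_7, Y_9, Y_10, Y_11, Y_12, Y_13, Y_14}, which has 10 nodes.

10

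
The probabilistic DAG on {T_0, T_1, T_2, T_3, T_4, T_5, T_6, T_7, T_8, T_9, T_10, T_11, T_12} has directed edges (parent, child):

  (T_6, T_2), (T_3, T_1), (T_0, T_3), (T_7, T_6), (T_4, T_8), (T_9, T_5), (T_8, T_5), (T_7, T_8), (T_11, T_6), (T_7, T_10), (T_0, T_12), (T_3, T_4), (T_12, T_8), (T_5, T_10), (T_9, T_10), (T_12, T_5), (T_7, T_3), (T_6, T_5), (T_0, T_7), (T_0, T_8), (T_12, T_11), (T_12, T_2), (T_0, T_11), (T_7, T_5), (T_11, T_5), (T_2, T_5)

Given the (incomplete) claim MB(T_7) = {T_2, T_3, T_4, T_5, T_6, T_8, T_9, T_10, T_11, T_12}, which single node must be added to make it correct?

Ch(T_7) = {T_3, T_5, T_6, T_8, T_10}.
T_7 has parent T_0.
For each child, the remaining parents (spouses of T_7):
  T_3's other parent is T_0.
  T_6's other parent is T_11.
  T_8 also has parents T_0, T_4, T_12.
  T_5 also has parents T_2, T_6, T_8, T_9, T_11, T_12.
  T_10's other parents are T_5, T_9.
MB(T_7) = {T_0, T_2, T_3, T_4, T_5, T_6, T_8, T_9, T_10, T_11, T_12}.
Comparing with the claimed set, T_0 is missing.

T_0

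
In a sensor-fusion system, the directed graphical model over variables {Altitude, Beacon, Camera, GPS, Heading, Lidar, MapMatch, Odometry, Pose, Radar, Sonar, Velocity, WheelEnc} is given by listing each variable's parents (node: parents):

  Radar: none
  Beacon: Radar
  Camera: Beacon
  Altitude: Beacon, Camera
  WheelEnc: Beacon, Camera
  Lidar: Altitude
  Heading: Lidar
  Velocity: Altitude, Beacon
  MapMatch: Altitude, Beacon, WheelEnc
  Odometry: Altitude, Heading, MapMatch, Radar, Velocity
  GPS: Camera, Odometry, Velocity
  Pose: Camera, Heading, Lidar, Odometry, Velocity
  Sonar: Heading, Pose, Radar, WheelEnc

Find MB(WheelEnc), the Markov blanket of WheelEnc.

{Altitude, Beacon, Camera, Heading, MapMatch, Pose, Radar, Sonar}

A node's Markov blanket = Pa ∪ Ch ∪ (parents of Ch other than the node itself).
WheelEnc has parents Beacon, Camera.
WheelEnc's children: MapMatch, Sonar.
Parents of each child, excluding WheelEnc:
  MapMatch also has parents Altitude, Beacon.
  Sonar's other parents are Heading, Pose, Radar.
So the Markov blanket of WheelEnc is {Altitude, Beacon, Camera, Heading, MapMatch, Pose, Radar, Sonar}.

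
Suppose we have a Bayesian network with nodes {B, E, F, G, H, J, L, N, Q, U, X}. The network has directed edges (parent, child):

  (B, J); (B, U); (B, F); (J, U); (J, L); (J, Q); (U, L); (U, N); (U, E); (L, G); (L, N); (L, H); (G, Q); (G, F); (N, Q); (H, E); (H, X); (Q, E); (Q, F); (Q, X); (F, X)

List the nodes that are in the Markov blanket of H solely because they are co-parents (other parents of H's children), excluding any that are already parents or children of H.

{F, Q, U}

Children of H: E, X.
  E's other parents are Q, U.
  X also has parents F, Q.
Excluding nodes already adjacent to H (E, L, X), the co-parent-only contribution is {F, Q, U}.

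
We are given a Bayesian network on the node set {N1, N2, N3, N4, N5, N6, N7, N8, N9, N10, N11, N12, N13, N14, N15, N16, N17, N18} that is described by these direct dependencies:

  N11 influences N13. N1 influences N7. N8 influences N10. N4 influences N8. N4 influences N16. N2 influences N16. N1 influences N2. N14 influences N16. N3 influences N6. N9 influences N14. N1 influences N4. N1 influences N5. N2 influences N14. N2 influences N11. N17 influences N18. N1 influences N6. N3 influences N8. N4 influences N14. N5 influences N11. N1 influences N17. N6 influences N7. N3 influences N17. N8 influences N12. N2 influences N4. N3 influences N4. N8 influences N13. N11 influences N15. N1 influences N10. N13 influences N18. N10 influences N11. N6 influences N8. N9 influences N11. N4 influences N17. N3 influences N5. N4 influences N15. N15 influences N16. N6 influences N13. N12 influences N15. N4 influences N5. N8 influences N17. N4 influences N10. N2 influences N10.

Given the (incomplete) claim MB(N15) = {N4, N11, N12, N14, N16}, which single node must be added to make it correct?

N2

A node's Markov blanket = Pa ∪ Ch ∪ (parents of Ch other than the node itself).
N15's parents: N4, N11, N12.
Children of N15: N16.
For each child, the remaining parents (spouses of N15):
  N16 also has parents N2, N4, N14.
MB(N15) = {N2, N4, N11, N12, N14, N16}.
Comparing with the claimed set, N2 is missing.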